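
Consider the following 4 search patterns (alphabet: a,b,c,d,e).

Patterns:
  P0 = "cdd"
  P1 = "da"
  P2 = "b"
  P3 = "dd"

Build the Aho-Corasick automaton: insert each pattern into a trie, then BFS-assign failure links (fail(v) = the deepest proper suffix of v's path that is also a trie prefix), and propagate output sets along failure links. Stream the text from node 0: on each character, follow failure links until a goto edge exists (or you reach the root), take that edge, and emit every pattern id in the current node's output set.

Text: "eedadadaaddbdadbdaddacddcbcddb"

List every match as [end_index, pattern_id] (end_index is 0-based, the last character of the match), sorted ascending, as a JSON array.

Construct AC machine:
Trie (insert patterns):
  n0 'ε': b→6 c→1 d→4
  n1 'c': d→2
  n2 'cd': d→3
  n3 'cdd': ·  ←P0
  n4 'd': a→5 d→7
  n5 'da': ·  ←P1
  n6 'b': ·  ←P2
  n7 'dd': ·  ←P3

Failure links (BFS by depth):
  fail(1) 'c': from fail(0)=0 chase 'c': 0 ⇒ 0;  out=∅∪out(0)=∅
  fail(4) 'd': from fail(0)=0 chase 'd': 0 ⇒ 0;  out=∅∪out(0)=∅
  fail(6) 'b': from fail(0)=0 chase 'b': 0 ⇒ 0;  out={2}∪out(0)={2}
  fail(2) 'cd': from fail(1)=0 chase 'd': 0 ⇒ 4;  out=∅∪out(4)=∅
  fail(5) 'da': from fail(4)=0 chase 'a': 0 ⇒ 0;  out={1}∪out(0)={1}
  fail(7) 'dd': from fail(4)=0 chase 'd': 0 ⇒ 4;  out={3}∪out(4)={3}
  fail(3) 'cdd': from fail(2)=4 chase 'd': 4 ⇒ 7;  out={0}∪out(7)={0,3}

Run:
[0] read 'e'  n0⇒n0
[1] read 'e'  n0⇒n0
[2] read 'd'  n0⇒n4
[3] read 'a'  n4⇒n5  → match P1@[2:3]
[4] read 'd'  n5⇒n4 (via fail)
[5] read 'a'  n4⇒n5  → match P1@[4:5]
[6] read 'd'  n5⇒n4 (via fail)
[7] read 'a'  n4⇒n5  → match P1@[6:7]
[8] read 'a'  n5⇒n0 (via fail)
[9] read 'd'  n0⇒n4
[10] read 'd'  n4⇒n7  → match P3@[9:10]
[11] read 'b'  n7⇒n6 (via fail)  → match P2@[11:11]
[12] read 'd'  n6⇒n4 (via fail)
[13] read 'a'  n4⇒n5  → match P1@[12:13]
[14] read 'd'  n5⇒n4 (via fail)
[15] read 'b'  n4⇒n6 (via fail)  → match P2@[15:15]
[16] read 'd'  n6⇒n4 (via fail)
[17] read 'a'  n4⇒n5  → match P1@[16:17]
[18] read 'd'  n5⇒n4 (via fail)
[19] read 'd'  n4⇒n7  → match P3@[18:19]
[20] read 'a'  n7⇒n5 (via fail)  → match P1@[19:20]
[21] read 'c'  n5⇒n1 (via fail)
[22] read 'd'  n1⇒n2
[23] read 'd'  n2⇒n3  → match P0@[21:23],P3@[22:23]
[24] read 'c'  n3⇒n1 (via fail)
[25] read 'b'  n1⇒n6 (via fail)  → match P2@[25:25]
[26] read 'c'  n6⇒n1 (via fail)
[27] read 'd'  n1⇒n2
[28] read 'd'  n2⇒n3  → match P0@[26:28],P3@[27:28]
[29] read 'b'  n3⇒n6 (via fail)  → match P2@[29:29]

All matches (sorted): [[3,1],[5,1],[7,1],[10,3],[11,2],[13,1],[15,2],[17,1],[19,3],[20,1],[23,0],[23,3],[25,2],[28,0],[28,3],[29,2]]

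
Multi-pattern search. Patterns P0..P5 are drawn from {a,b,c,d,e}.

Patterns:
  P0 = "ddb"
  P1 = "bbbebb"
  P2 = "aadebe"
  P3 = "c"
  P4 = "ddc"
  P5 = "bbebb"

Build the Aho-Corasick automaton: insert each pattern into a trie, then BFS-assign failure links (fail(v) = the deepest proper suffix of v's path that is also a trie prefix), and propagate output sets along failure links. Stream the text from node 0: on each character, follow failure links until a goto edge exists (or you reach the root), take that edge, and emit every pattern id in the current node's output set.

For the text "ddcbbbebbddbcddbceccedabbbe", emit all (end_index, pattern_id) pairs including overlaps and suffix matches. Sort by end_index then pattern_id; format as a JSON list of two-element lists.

Build:
Trie nodes:
  0='ε' goto a→10 b→4 c→16 d→1
  1='d' goto d→2
  2='dd' goto b→3 c→17
  3='ddb' goto ·  [P0 ends]
  4='b' goto b→5
  5='bb' goto b→6 e→18
  6='bbb' goto e→7
  7='bbbe' goto b→8
  8='bbbeb' goto b→9
  9='bbbebb' goto ·  [P1 ends]
  10='a' goto a→11
  11='aa' goto d→12
  12='aad' goto e→13
  13='aade' goto b→14
  14='aadeb' goto e→15
  15='aadebe' goto ·  [P2 ends]
  16='c' goto ·  [P3 ends]
  17='ddc' goto ·  [P4 ends]
  18='bbe' goto b→19
  19='bbeb' goto b→20
  20='bbebb' goto ·  [P5 ends]

Failure links (BFS by depth):
  fail(1) 'd': from fail(0)=0 chase 'd': 0 ⇒ 0;  out=∅∪out(0)=∅
  fail(4) 'b': from fail(0)=0 chase 'b': 0 ⇒ 0;  out=∅∪out(0)=∅
  fail(10) 'a': from fail(0)=0 chase 'a': 0 ⇒ 0;  out=∅∪out(0)=∅
  fail(16) 'c': from fail(0)=0 chase 'c': 0 ⇒ 0;  out={3}∪out(0)={3}
  fail(2) 'dd': from fail(1)=0 chase 'd': 0 ⇒ 1;  out=∅∪out(1)=∅
  fail(5) 'bb': from fail(4)=0 chase 'b': 0 ⇒ 4;  out=∅∪out(4)=∅
  fail(11) 'aa': from fail(10)=0 chase 'a': 0 ⇒ 10;  out=∅∪out(10)=∅
  fail(3) 'ddb': from fail(2)=1 chase 'b': 1→0 ⇒ 4;  out={0}∪out(4)={0}
  fail(6) 'bbb': from fail(5)=4 chase 'b': 4 ⇒ 5;  out=∅∪out(5)=∅
  fail(12) 'aad': from fail(11)=10 chase 'd': 10→0 ⇒ 1;  out=∅∪out(1)=∅
  fail(17) 'ddc': from fail(2)=1 chase 'c': 1→0 ⇒ 16;  out={4}∪out(16)={3,4}
  fail(18) 'bbe': from fail(5)=4 chase 'e': 4→0 ⇒ 0;  out=∅∪out(0)=∅
  fail(7) 'bbbe': from fail(6)=5 chase 'e': 5 ⇒ 18;  out=∅∪out(18)=∅
  fail(13) 'aade': from fail(12)=1 chase 'e': 1→0 ⇒ 0;  out=∅∪out(0)=∅
  fail(19) 'bbeb': from fail(18)=0 chase 'b': 0 ⇒ 4;  out=∅∪out(4)=∅
  fail(8) 'bbbeb': from fail(7)=18 chase 'b': 18 ⇒ 19;  out=∅∪out(19)=∅
  fail(14) 'aadeb': from fail(13)=0 chase 'b': 0 ⇒ 4;  out=∅∪out(4)=∅
  fail(20) 'bbebb': from fail(19)=4 chase 'b': 4 ⇒ 5;  out={5}∪out(5)={5}
  fail(9) 'bbbebb': from fail(8)=19 chase 'b': 19 ⇒ 20;  out={1}∪out(20)={1,5}
  fail(15) 'aadebe': from fail(14)=4 chase 'e': 4→0 ⇒ 0;  out={2}∪out(0)={2}

Run:
pos 0 'd': at 1
pos 1 'd': at 2
pos 2 'c': at 17  ** P3@[2:2],P4@[0:2]
pos 3 'b': at 4 (via fail)
pos 4 'b': at 5
pos 5 'b': at 6
pos 6 'e': at 7
pos 7 'b': at 8
pos 8 'b': at 9  ** P1@[3:8],P5@[4:8]
pos 9 'd': at 1 (via fail)
pos 10 'd': at 2
pos 11 'b': at 3  ** P0@[9:11]
pos 12 'c': at 16 (via fail)  ** P3@[12:12]
pos 13 'd': at 1 (via fail)
pos 14 'd': at 2
pos 15 'b': at 3  ** P0@[13:15]
pos 16 'c': at 16 (via fail)  ** P3@[16:16]
pos 17 'e': at 0 (via fail)
pos 18 'c': at 16  ** P3@[18:18]
pos 19 'c': at 16 (via fail)  ** P3@[19:19]
pos 20 'e': at 0 (via fail)
pos 21 'd': at 1
pos 22 'a': at 10 (via fail)
pos 23 'b': at 4 (via fail)
pos 24 'b': at 5
pos 25 'b': at 6
pos 26 'e': at 7

Matches: [[2,3],[2,4],[8,1],[8,5],[11,0],[12,3],[15,0],[16,3],[18,3],[19,3]]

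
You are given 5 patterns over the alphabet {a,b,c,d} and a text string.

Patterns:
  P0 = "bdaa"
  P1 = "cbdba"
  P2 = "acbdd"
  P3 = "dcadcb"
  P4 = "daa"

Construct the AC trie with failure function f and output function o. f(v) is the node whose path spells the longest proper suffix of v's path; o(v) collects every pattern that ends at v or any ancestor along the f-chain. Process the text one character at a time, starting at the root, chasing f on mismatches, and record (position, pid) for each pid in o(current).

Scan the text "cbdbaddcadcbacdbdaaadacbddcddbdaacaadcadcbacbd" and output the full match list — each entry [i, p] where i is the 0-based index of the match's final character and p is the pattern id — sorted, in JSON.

Build automaton:
Trie (insert patterns):
  0='ε' goto a→10 b→1 c→5 d→15
  1='b' goto d→2
  2='bd' goto a→3
  3='bda' goto a→4
  4='bdaa' goto ·  [P0 ends]
  5='c' goto b→6
  6='cb' goto d→7
  7='cbd' goto b→8
  8='cbdb' goto a→9
  9='cbdba' goto ·  [P1 ends]
  10='a' goto c→11
  11='ac' goto b→12
  12='acb' goto d→13
  13='acbd' goto d→14
  14='acbdd' goto ·  [P2 ends]
  15='d' goto a→21 c→16
  16='dc' goto a→17
  17='dca' goto d→18
  18='dcad' goto c→19
  19='dcadc' goto b→20
  20='dcadcb' goto ·  [P3 ends]
  21='da' goto a→22
  22='daa' goto ·  [P4 ends]

BFS fail/out derivation:
  fail(1) 'b': from fail(0)=0 chase 'b': 0 ⇒ 0;  out=∅∪out(0)=∅
  fail(5) 'c': from fail(0)=0 chase 'c': 0 ⇒ 0;  out=∅∪out(0)=∅
  fail(10) 'a': from fail(0)=0 chase 'a': 0 ⇒ 0;  out=∅∪out(0)=∅
  fail(15) 'd': from fail(0)=0 chase 'd': 0 ⇒ 0;  out=∅∪out(0)=∅
  fail(2) 'bd': from fail(1)=0 chase 'd': 0 ⇒ 15;  out=∅∪out(15)=∅
  fail(6) 'cb': from fail(5)=0 chase 'b': 0 ⇒ 1;  out=∅∪out(1)=∅
  fail(11) 'ac': from fail(10)=0 chase 'c': 0 ⇒ 5;  out=∅∪out(5)=∅
  fail(16) 'dc': from fail(15)=0 chase 'c': 0 ⇒ 5;  out=∅∪out(5)=∅
  fail(21) 'da': from fail(15)=0 chase 'a': 0 ⇒ 10;  out=∅∪out(10)=∅
  fail(3) 'bda': from fail(2)=15 chase 'a': 15 ⇒ 21;  out=∅∪out(21)=∅
  fail(7) 'cbd': from fail(6)=1 chase 'd': 1 ⇒ 2;  out=∅∪out(2)=∅
  fail(12) 'acb': from fail(11)=5 chase 'b': 5 ⇒ 6;  out=∅∪out(6)=∅
  fail(17) 'dca': from fail(16)=5 chase 'a': 5→0 ⇒ 10;  out=∅∪out(10)=∅
  fail(22) 'daa': from fail(21)=10 chase 'a': 10→0 ⇒ 10;  out={4}∪out(10)={4}
  fail(4) 'bdaa': from fail(3)=21 chase 'a': 21 ⇒ 22;  out={0}∪out(22)={0,4}
  fail(8) 'cbdb': from fail(7)=2 chase 'b': 2→15→0 ⇒ 1;  out=∅∪out(1)=∅
  fail(13) 'acbd': from fail(12)=6 chase 'd': 6 ⇒ 7;  out=∅∪out(7)=∅
  fail(18) 'dcad': from fail(17)=10 chase 'd': 10→0 ⇒ 15;  out=∅∪out(15)=∅
  fail(9) 'cbdba': from fail(8)=1 chase 'a': 1→0 ⇒ 10;  out={1}∪out(10)={1}
  fail(14) 'acbdd': from fail(13)=7 chase 'd': 7→2→15→0 ⇒ 15;  out={2}∪out(15)={2}
  fail(19) 'dcadc': from fail(18)=15 chase 'c': 15 ⇒ 16;  out=∅∪out(16)=∅
  fail(20) 'dcadcb': from fail(19)=16 chase 'b': 16→5 ⇒ 6;  out={3}∪out(6)={3}

Text stream:
[0] read 'c'  n0⇒n5
[1] read 'b'  n5⇒n6
[2] read 'd'  n6⇒n7
[3] read 'b'  n7⇒n8
[4] read 'a'  n8⇒n9  ** P1@[0:4]
[5] read 'd'  n9⇒n15 ·f
[6] read 'd'  n15⇒n15 ·f
[7] read 'c'  n15⇒n16
[8] read 'a'  n16⇒n17
[9] read 'd'  n17⇒n18
[10] read 'c'  n18⇒n19
[11] read 'b'  n19⇒n20  ** P3@[6:11]
[12] read 'a'  n20⇒n10 ·f
[13] read 'c'  n10⇒n11
[14] read 'd'  n11⇒n15 ·f
[15] read 'b'  n15⇒n1 ·f
[16] read 'd'  n1⇒n2
[17] read 'a'  n2⇒n3
[18] read 'a'  n3⇒n4  ** P0@[15:18],P4@[16:18]
[19] read 'a'  n4⇒n10 ·f
[20] read 'd'  n10⇒n15 ·f
[21] read 'a'  n15⇒n21
[22] read 'c'  n21⇒n11 ·f
[23] read 'b'  n11⇒n12
[24] read 'd'  n12⇒n13
[25] read 'd'  n13⇒n14  ** P2@[21:25]
[26] read 'c'  n14⇒n16 ·f
[27] read 'd'  n16⇒n15 ·f
[28] read 'd'  n15⇒n15 ·f
[29] read 'b'  n15⇒n1 ·f
[30] read 'd'  n1⇒n2
[31] read 'a'  n2⇒n3
[32] read 'a'  n3⇒n4  ** P0@[29:32],P4@[30:32]
[33] read 'c'  n4⇒n11 ·f
[34] read 'a'  n11⇒n10 ·f
[35] read 'a'  n10⇒n10 ·f
[36] read 'd'  n10⇒n15 ·f
[37] read 'c'  n15⇒n16
[38] read 'a'  n16⇒n17
[39] read 'd'  n17⇒n18
[40] read 'c'  n18⇒n19
[41] read 'b'  n19⇒n20  ** P3@[36:41]
[42] read 'a'  n20⇒n10 ·f
[43] read 'c'  n10⇒n11
[44] read 'b'  n11⇒n12
[45] read 'd'  n12⇒n13

Matches: [[4,1],[11,3],[18,0],[18,4],[25,2],[32,0],[32,4],[41,3]]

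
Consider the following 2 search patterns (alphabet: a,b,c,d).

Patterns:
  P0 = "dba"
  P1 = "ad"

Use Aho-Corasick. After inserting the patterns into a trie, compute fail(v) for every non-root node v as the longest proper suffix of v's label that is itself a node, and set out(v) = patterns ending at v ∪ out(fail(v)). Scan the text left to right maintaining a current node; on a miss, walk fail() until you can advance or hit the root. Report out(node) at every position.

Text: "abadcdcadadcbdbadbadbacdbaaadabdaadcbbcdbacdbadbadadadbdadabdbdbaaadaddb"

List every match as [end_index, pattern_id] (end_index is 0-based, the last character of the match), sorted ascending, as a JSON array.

Construct AC machine:
Trie (insert patterns):
  n0 'ε': a→4 d→1
  n1 'd': b→2
  n2 'db': a→3
  n3 'dba': ·  [P0 ends]
  n4 'a': d→5
  n5 'ad': ·  [P1 ends]

BFS fail/out derivation:
  fail(1) 'd': from fail(0)=0 chase 'd': 0 ⇒ 0;  out=∅∪out(0)=∅
  fail(4) 'a': from fail(0)=0 chase 'a': 0 ⇒ 0;  out=∅∪out(0)=∅
  fail(2) 'db': from fail(1)=0 chase 'b': 0 ⇒ 0;  out=∅∪out(0)=∅
  fail(5) 'ad': from fail(4)=0 chase 'd': 0 ⇒ 1;  out={1}∪out(1)={1}
  fail(3) 'dba': from fail(2)=0 chase 'a': 0 ⇒ 4;  out={0}∪out(4)={0}

Run:
pos 0 'a': at 4
pos 1 'b': at 0 ·f
pos 2 'a': at 4
pos 3 'd': at 5  ** P1@[2:3]
pos 4 'c': at 0 ·f
pos 5 'd': at 1
pos 6 'c': at 0 ·f
pos 7 'a': at 4
pos 8 'd': at 5  ** P1@[7:8]
pos 9 'a': at 4 ·f
pos 10 'd': at 5  ** P1@[9:10]
pos 11 'c': at 0 ·f
pos 12 'b': at 0
pos 13 'd': at 1
pos 14 'b': at 2
pos 15 'a': at 3  ** P0@[13:15]
pos 16 'd': at 5 ·f  ** P1@[15:16]
pos 17 'b': at 2 ·f
pos 18 'a': at 3  ** P0@[16:18]
pos 19 'd': at 5 ·f  ** P1@[18:19]
pos 20 'b': at 2 ·f
pos 21 'a': at 3  ** P0@[19:21]
pos 22 'c': at 0 ·f
pos 23 'd': at 1
pos 24 'b': at 2
pos 25 'a': at 3  ** P0@[23:25]
pos 26 'a': at 4 ·f
pos 27 'a': at 4 ·f
pos 28 'd': at 5  ** P1@[27:28]
pos 29 'a': at 4 ·f
pos 30 'b': at 0 ·f
pos 31 'd': at 1
pos 32 'a': at 4 ·f
pos 33 'a': at 4 ·f
pos 34 'd': at 5  ** P1@[33:34]
pos 35 'c': at 0 ·f
pos 36 'b': at 0
pos 37 'b': at 0
pos 38 'c': at 0
pos 39 'd': at 1
pos 40 'b': at 2
pos 41 'a': at 3  ** P0@[39:41]
pos 42 'c': at 0 ·f
pos 43 'd': at 1
pos 44 'b': at 2
pos 45 'a': at 3  ** P0@[43:45]
pos 46 'd': at 5 ·f  ** P1@[45:46]
pos 47 'b': at 2 ·f
pos 48 'a': at 3  ** P0@[46:48]
pos 49 'd': at 5 ·f  ** P1@[48:49]
pos 50 'a': at 4 ·f
pos 51 'd': at 5  ** P1@[50:51]
pos 52 'a': at 4 ·f
pos 53 'd': at 5  ** P1@[52:53]
pos 54 'b': at 2 ·f
pos 55 'd': at 1 ·f
pos 56 'a': at 4 ·f
pos 57 'd': at 5  ** P1@[56:57]
pos 58 'a': at 4 ·f
pos 59 'b': at 0 ·f
pos 60 'd': at 1
pos 61 'b': at 2
pos 62 'd': at 1 ·f
pos 63 'b': at 2
pos 64 'a': at 3  ** P0@[62:64]
pos 65 'a': at 4 ·f
pos 66 'a': at 4 ·f
pos 67 'd': at 5  ** P1@[66:67]
pos 68 'a': at 4 ·f
pos 69 'd': at 5  ** P1@[68:69]
pos 70 'd': at 1 ·f
pos 71 'b': at 2

Result: [[3,1],[8,1],[10,1],[15,0],[16,1],[18,0],[19,1],[21,0],[25,0],[28,1],[34,1],[41,0],[45,0],[46,1],[48,0],[49,1],[51,1],[53,1],[57,1],[64,0],[67,1],[69,1]]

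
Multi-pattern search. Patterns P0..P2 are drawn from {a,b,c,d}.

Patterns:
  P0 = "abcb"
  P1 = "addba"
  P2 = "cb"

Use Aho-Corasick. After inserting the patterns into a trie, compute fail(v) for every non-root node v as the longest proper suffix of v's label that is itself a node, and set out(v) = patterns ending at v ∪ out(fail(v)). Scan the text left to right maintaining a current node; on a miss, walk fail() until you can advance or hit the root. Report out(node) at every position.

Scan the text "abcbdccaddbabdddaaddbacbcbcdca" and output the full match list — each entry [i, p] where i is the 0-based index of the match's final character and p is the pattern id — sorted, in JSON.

Build automaton:
Trie (insert patterns):
  0='ε' goto a→1 c→9
  1='a' goto b→2 d→5
  2='ab' goto c→3
  3='abc' goto b→4
  4='abcb' goto ·  ←P0
  5='ad' goto d→6
  6='add' goto b→7
  7='addb' goto a→8
  8='addba' goto ·  ←P1
  9='c' goto b→10
  10='cb' goto ·  ←P2

Failure links (BFS by depth):
  n1('a'): parent n0 fail=0; on 'a' 0 → fail=0;  out ∅∪∅=∅
  n9('c'): parent n0 fail=0; on 'c' 0 → fail=0;  out ∅∪∅=∅
  n2('ab'): parent n1 fail=0; on 'b' 0 → fail=0;  out ∅∪∅=∅
  n5('ad'): parent n1 fail=0; on 'd' 0 → fail=0;  out ∅∪∅=∅
  n10('cb'): parent n9 fail=0; on 'b' 0 → fail=0;  out {2}∪∅={2}
  n3('abc'): parent n2 fail=0; on 'c' 0 → fail=9;  out ∅∪∅=∅
  n6('add'): parent n5 fail=0; on 'd' 0 → fail=0;  out ∅∪∅=∅
  n4('abcb'): parent n3 fail=9; on 'b' 9 → fail=10;  out {0}∪{2}={0,2}
  n7('addb'): parent n6 fail=0; on 'b' 0 → fail=0;  out ∅∪∅=∅
  n8('addba'): parent n7 fail=0; on 'a' 0 → fail=1;  out {1}∪∅={1}

Text stream:
i=0 'a': node 0→1
i=1 'b': node 1→2
i=2 'c': node 2→3
i=3 'b': node 3→4  ** P0@[0:3],P2@[2:3]
i=4 'd': node 4→0 ·f
i=5 'c': node 0→9
i=6 'c': node 9→9 ·f
i=7 'a': node 9→1 ·f
i=8 'd': node 1→5
i=9 'd': node 5→6
i=10 'b': node 6→7
i=11 'a': node 7→8  ** P1@[7:11]
i=12 'b': node 8→2 ·f
i=13 'd': node 2→0 ·f
i=14 'd': node 0→0
i=15 'd': node 0→0
i=16 'a': node 0→1
i=17 'a': node 1→1 ·f
i=18 'd': node 1→5
i=19 'd': node 5→6
i=20 'b': node 6→7
i=21 'a': node 7→8  ** P1@[17:21]
i=22 'c': node 8→9 ·f
i=23 'b': node 9→10  ** P2@[22:23]
i=24 'c': node 10→9 ·f
i=25 'b': node 9→10  ** P2@[24:25]
i=26 'c': node 10→9 ·f
i=27 'd': node 9→0 ·f
i=28 'c': node 0→9
i=29 'a': node 9→1 ·f

Result: [[3,0],[3,2],[11,1],[21,1],[23,2],[25,2]]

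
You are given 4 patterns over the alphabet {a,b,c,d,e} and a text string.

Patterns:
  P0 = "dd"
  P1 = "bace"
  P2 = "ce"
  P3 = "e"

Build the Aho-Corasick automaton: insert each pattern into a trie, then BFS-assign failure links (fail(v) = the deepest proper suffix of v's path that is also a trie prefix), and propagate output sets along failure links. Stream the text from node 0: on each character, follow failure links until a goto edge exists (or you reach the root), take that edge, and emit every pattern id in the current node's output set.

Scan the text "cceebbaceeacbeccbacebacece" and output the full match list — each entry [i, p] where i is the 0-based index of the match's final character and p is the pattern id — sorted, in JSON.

Construct AC machine:
Trie (insert patterns):
  0='ε' goto b→3 c→7 d→1 e→9
  1='d' goto d→2
  2='dd' goto ·  ←P0
  3='b' goto a→4
  4='ba' goto c→5
  5='bac' goto e→6
  6='bace' goto ·  ←P1
  7='c' goto e→8
  8='ce' goto ·  ←P2
  9='e' goto ·  ←P3

BFS fail/out derivation:
  n1('d'): parent n0 fail=0; on 'd' 0 → fail=0;  out ∅∪∅=∅
  n3('b'): parent n0 fail=0; on 'b' 0 → fail=0;  out ∅∪∅=∅
  n7('c'): parent n0 fail=0; on 'c' 0 → fail=0;  out ∅∪∅=∅
  n9('e'): parent n0 fail=0; on 'e' 0 → fail=0;  out {3}∪∅={3}
  n2('dd'): parent n1 fail=0; on 'd' 0 → fail=1;  out {0}∪∅={0}
  n4('ba'): parent n3 fail=0; on 'a' 0 → fail=0;  out ∅∪∅=∅
  n8('ce'): parent n7 fail=0; on 'e' 0 → fail=9;  out {2}∪{3}={2,3}
  n5('bac'): parent n4 fail=0; on 'c' 0 → fail=7;  out ∅∪∅=∅
  n6('bace'): parent n5 fail=7; on 'e' 7 → fail=8;  out {1}∪{2,3}={1,2,3}

Run:
[0] read 'c'  n0⇒n7
[1] read 'c'  n7⇒n7 (via fail)
[2] read 'e'  n7⇒n8  emit P2@[1:2],P3@[2:2]
[3] read 'e'  n8⇒n9 (via fail)  emit P3@[3:3]
[4] read 'b'  n9⇒n3 (via fail)
[5] read 'b'  n3⇒n3 (via fail)
[6] read 'a'  n3⇒n4
[7] read 'c'  n4⇒n5
[8] read 'e'  n5⇒n6  emit P1@[5:8],P2@[7:8],P3@[8:8]
[9] read 'e'  n6⇒n9 (via fail)  emit P3@[9:9]
[10] read 'a'  n9⇒n0 (via fail)
[11] read 'c'  n0⇒n7
[12] read 'b'  n7⇒n3 (via fail)
[13] read 'e'  n3⇒n9 (via fail)  emit P3@[13:13]
[14] read 'c'  n9⇒n7 (via fail)
[15] read 'c'  n7⇒n7 (via fail)
[16] read 'b'  n7⇒n3 (via fail)
[17] read 'a'  n3⇒n4
[18] read 'c'  n4⇒n5
[19] read 'e'  n5⇒n6  emit P1@[16:19],P2@[18:19],P3@[19:19]
[20] read 'b'  n6⇒n3 (via fail)
[21] read 'a'  n3⇒n4
[22] read 'c'  n4⇒n5
[23] read 'e'  n5⇒n6  emit P1@[20:23],P2@[22:23],P3@[23:23]
[24] read 'c'  n6⇒n7 (via fail)
[25] read 'e'  n7⇒n8  emit P2@[24:25],P3@[25:25]

All matches (sorted): [[2,2],[2,3],[3,3],[8,1],[8,2],[8,3],[9,3],[13,3],[19,1],[19,2],[19,3],[23,1],[23,2],[23,3],[25,2],[25,3]]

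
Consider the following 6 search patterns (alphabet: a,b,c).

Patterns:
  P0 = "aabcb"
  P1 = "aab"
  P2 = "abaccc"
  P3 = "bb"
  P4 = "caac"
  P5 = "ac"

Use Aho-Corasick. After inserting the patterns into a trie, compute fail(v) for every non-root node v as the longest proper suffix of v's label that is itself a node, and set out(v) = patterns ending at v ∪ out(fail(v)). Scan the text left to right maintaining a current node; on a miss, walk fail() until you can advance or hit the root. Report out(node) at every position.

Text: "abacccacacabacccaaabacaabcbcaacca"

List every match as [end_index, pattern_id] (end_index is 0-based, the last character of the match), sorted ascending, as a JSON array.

Construct AC machine:
Trie nodes:
  0='ε' goto a→1 b→11 c→13
  1='a' goto a→2 b→6 c→17
  2='aa' goto b→3
  3='aab' goto c→4  [P1 ends]
  4='aabc' goto b→5
  5='aabcb' goto ·  [P0 ends]
  6='ab' goto a→7
  7='aba' goto c→8
  8='abac' goto c→9
  9='abacc' goto c→10
  10='abaccc' goto ·  [P2 ends]
  11='b' goto b→12
  12='bb' goto ·  [P3 ends]
  13='c' goto a→14
  14='ca' goto a→15
  15='caa' goto c→16
  16='caac' goto ·  [P4 ends]
  17='ac' goto ·  [P5 ends]

Failure links (BFS by depth):
  fail(1) 'a': from fail(0)=0 chase 'a': 0 ⇒ 0;  out=∅∪out(0)=∅
  fail(11) 'b': from fail(0)=0 chase 'b': 0 ⇒ 0;  out=∅∪out(0)=∅
  fail(13) 'c': from fail(0)=0 chase 'c': 0 ⇒ 0;  out=∅∪out(0)=∅
  fail(2) 'aa': from fail(1)=0 chase 'a': 0 ⇒ 1;  out=∅∪out(1)=∅
  fail(6) 'ab': from fail(1)=0 chase 'b': 0 ⇒ 11;  out=∅∪out(11)=∅
  fail(12) 'bb': from fail(11)=0 chase 'b': 0 ⇒ 11;  out={3}∪out(11)={3}
  fail(14) 'ca': from fail(13)=0 chase 'a': 0 ⇒ 1;  out=∅∪out(1)=∅
  fail(17) 'ac': from fail(1)=0 chase 'c': 0 ⇒ 13;  out={5}∪out(13)={5}
  fail(3) 'aab': from fail(2)=1 chase 'b': 1 ⇒ 6;  out={1}∪out(6)={1}
  fail(7) 'aba': from fail(6)=11 chase 'a': 11→0 ⇒ 1;  out=∅∪out(1)=∅
  fail(15) 'caa': from fail(14)=1 chase 'a': 1 ⇒ 2;  out=∅∪out(2)=∅
  fail(4) 'aabc': from fail(3)=6 chase 'c': 6→11→0 ⇒ 13;  out=∅∪out(13)=∅
  fail(8) 'abac': from fail(7)=1 chase 'c': 1 ⇒ 17;  out=∅∪out(17)={5}
  fail(16) 'caac': from fail(15)=2 chase 'c': 2→1 ⇒ 17;  out={4}∪out(17)={4,5}
  fail(5) 'aabcb': from fail(4)=13 chase 'b': 13→0 ⇒ 11;  out={0}∪out(11)={0}
  fail(9) 'abacc': from fail(8)=17 chase 'c': 17→13→0 ⇒ 13;  out=∅∪out(13)=∅
  fail(10) 'abaccc': from fail(9)=13 chase 'c': 13→0 ⇒ 13;  out={2}∪out(13)={2}

Run:
i=0 'a': node 0→1
i=1 'b': node 1→6
i=2 'a': node 6→7
i=3 'c': node 7→8  → match P5@[2:3]
i=4 'c': node 8→9
i=5 'c': node 9→10  → match P2@[0:5]
i=6 'a': node 10→14 ·f
i=7 'c': node 14→17 ·f  → match P5@[6:7]
i=8 'a': node 17→14 ·f
i=9 'c': node 14→17 ·f  → match P5@[8:9]
i=10 'a': node 17→14 ·f
i=11 'b': node 14→6 ·f
i=12 'a': node 6→7
i=13 'c': node 7→8  → match P5@[12:13]
i=14 'c': node 8→9
i=15 'c': node 9→10  → match P2@[10:15]
i=16 'a': node 10→14 ·f
i=17 'a': node 14→15
i=18 'a': node 15→2 ·f
i=19 'b': node 2→3  → match P1@[17:19]
i=20 'a': node 3→7 ·f
i=21 'c': node 7→8  → match P5@[20:21]
i=22 'a': node 8→14 ·f
i=23 'a': node 14→15
i=24 'b': node 15→3 ·f  → match P1@[22:24]
i=25 'c': node 3→4
i=26 'b': node 4→5  → match P0@[22:26]
i=27 'c': node 5→13 ·f
i=28 'a': node 13→14
i=29 'a': node 14→15
i=30 'c': node 15→16  → match P4@[27:30],P5@[29:30]
i=31 'c': node 16→13 ·f
i=32 'a': node 13→14

All matches (sorted): [[3,5],[5,2],[7,5],[9,5],[13,5],[15,2],[19,1],[21,5],[24,1],[26,0],[30,4],[30,5]]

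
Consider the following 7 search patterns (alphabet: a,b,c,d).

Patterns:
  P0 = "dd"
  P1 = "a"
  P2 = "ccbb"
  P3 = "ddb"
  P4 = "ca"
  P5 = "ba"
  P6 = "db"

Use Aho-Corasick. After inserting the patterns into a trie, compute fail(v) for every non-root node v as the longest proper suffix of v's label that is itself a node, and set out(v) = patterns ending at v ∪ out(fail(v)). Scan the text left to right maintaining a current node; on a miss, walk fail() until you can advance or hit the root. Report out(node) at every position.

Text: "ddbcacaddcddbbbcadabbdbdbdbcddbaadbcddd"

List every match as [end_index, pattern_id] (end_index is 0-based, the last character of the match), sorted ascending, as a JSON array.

Build:
Trie (insert patterns):
  n0 'ε': a→3 b→10 c→4 d→1
  n1 'd': b→12 d→2
  n2 'dd': b→8  [P0 ends]
  n3 'a': ·  [P1 ends]
  n4 'c': a→9 c→5
  n5 'cc': b→6
  n6 'ccb': b→7
  n7 'ccbb': ·  [P2 ends]
  n8 'ddb': ·  [P3 ends]
  n9 'ca': ·  [P4 ends]
  n10 'b': a→11
  n11 'ba': ·  [P5 ends]
  n12 'db': ·  [P6 ends]

BFS fail/out derivation:
  n1('d'): parent n0 fail=0; on 'd' 0 → fail=0;  out ∅∪∅=∅
  n3('a'): parent n0 fail=0; on 'a' 0 → fail=0;  out {1}∪∅={1}
  n4('c'): parent n0 fail=0; on 'c' 0 → fail=0;  out ∅∪∅=∅
  n10('b'): parent n0 fail=0; on 'b' 0 → fail=0;  out ∅∪∅=∅
  n2('dd'): parent n1 fail=0; on 'd' 0 → fail=1;  out {0}∪∅={0}
  n5('cc'): parent n4 fail=0; on 'c' 0 → fail=4;  out ∅∪∅=∅
  n9('ca'): parent n4 fail=0; on 'a' 0 → fail=3;  out {4}∪{1}={1,4}
  n11('ba'): parent n10 fail=0; on 'a' 0 → fail=3;  out {5}∪{1}={1,5}
  n12('db'): parent n1 fail=0; on 'b' 0 → fail=10;  out {6}∪∅={6}
  n6('ccb'): parent n5 fail=4; on 'b' 4→0 → fail=10;  out ∅∪∅=∅
  n8('ddb'): parent n2 fail=1; on 'b' 1 → fail=12;  out {3}∪{6}={3,6}
  n7('ccbb'): parent n6 fail=10; on 'b' 10→0 → fail=10;  out {2}∪∅={2}

Run:
pos 0 'd': at 1
pos 1 'd': at 2  ** P0@[0:1]
pos 2 'b': at 8  ** P3@[0:2],P6@[1:2]
pos 3 'c': at 4 ·f
pos 4 'a': at 9  ** P1@[4:4],P4@[3:4]
pos 5 'c': at 4 ·f
pos 6 'a': at 9  ** P1@[6:6],P4@[5:6]
pos 7 'd': at 1 ·f
pos 8 'd': at 2  ** P0@[7:8]
pos 9 'c': at 4 ·f
pos 10 'd': at 1 ·f
pos 11 'd': at 2  ** P0@[10:11]
pos 12 'b': at 8  ** P3@[10:12],P6@[11:12]
pos 13 'b': at 10 ·f
pos 14 'b': at 10 ·f
pos 15 'c': at 4 ·f
pos 16 'a': at 9  ** P1@[16:16],P4@[15:16]
pos 17 'd': at 1 ·f
pos 18 'a': at 3 ·f  ** P1@[18:18]
pos 19 'b': at 10 ·f
pos 20 'b': at 10 ·f
pos 21 'd': at 1 ·f
pos 22 'b': at 12  ** P6@[21:22]
pos 23 'd': at 1 ·f
pos 24 'b': at 12  ** P6@[23:24]
pos 25 'd': at 1 ·f
pos 26 'b': at 12  ** P6@[25:26]
pos 27 'c': at 4 ·f
pos 28 'd': at 1 ·f
pos 29 'd': at 2  ** P0@[28:29]
pos 30 'b': at 8  ** P3@[28:30],P6@[29:30]
pos 31 'a': at 11 ·f  ** P1@[31:31],P5@[30:31]
pos 32 'a': at 3 ·f  ** P1@[32:32]
pos 33 'd': at 1 ·f
pos 34 'b': at 12  ** P6@[33:34]
pos 35 'c': at 4 ·f
pos 36 'd': at 1 ·f
pos 37 'd': at 2  ** P0@[36:37]
pos 38 'd': at 2 ·f  ** P0@[37:38]

Result: [[1,0],[2,3],[2,6],[4,1],[4,4],[6,1],[6,4],[8,0],[11,0],[12,3],[12,6],[16,1],[16,4],[18,1],[22,6],[24,6],[26,6],[29,0],[30,3],[30,6],[31,1],[31,5],[32,1],[34,6],[37,0],[38,0]]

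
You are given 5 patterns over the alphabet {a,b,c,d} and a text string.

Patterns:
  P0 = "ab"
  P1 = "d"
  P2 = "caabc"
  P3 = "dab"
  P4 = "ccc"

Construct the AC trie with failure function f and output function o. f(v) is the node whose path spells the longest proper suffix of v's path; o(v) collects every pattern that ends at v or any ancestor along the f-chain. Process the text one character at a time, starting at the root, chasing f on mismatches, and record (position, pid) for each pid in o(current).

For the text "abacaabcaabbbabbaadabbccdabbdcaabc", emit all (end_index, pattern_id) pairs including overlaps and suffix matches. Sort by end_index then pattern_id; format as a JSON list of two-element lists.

Build automaton:
Trie nodes:
  0='ε' goto a→1 c→4 d→3
  1='a' goto b→2
  2='ab' goto ·  ←P0
  3='d' goto a→9  ←P1
  4='c' goto a→5 c→11
  5='ca' goto a→6
  6='caa' goto b→7
  7='caab' goto c→8
  8='caabc' goto ·  ←P2
  9='da' goto b→10
  10='dab' goto ·  ←P3
  11='cc' goto c→12
  12='ccc' goto ·  ←P4

Failure links (BFS by depth):
  fail(1) 'a': from fail(0)=0 chase 'a': 0 ⇒ 0;  out=∅∪out(0)=∅
  fail(3) 'd': from fail(0)=0 chase 'd': 0 ⇒ 0;  out={1}∪out(0)={1}
  fail(4) 'c': from fail(0)=0 chase 'c': 0 ⇒ 0;  out=∅∪out(0)=∅
  fail(2) 'ab': from fail(1)=0 chase 'b': 0 ⇒ 0;  out={0}∪out(0)={0}
  fail(5) 'ca': from fail(4)=0 chase 'a': 0 ⇒ 1;  out=∅∪out(1)=∅
  fail(9) 'da': from fail(3)=0 chase 'a': 0 ⇒ 1;  out=∅∪out(1)=∅
  fail(11) 'cc': from fail(4)=0 chase 'c': 0 ⇒ 4;  out=∅∪out(4)=∅
  fail(6) 'caa': from fail(5)=1 chase 'a': 1→0 ⇒ 1;  out=∅∪out(1)=∅
  fail(10) 'dab': from fail(9)=1 chase 'b': 1 ⇒ 2;  out={3}∪out(2)={0,3}
  fail(12) 'ccc': from fail(11)=4 chase 'c': 4 ⇒ 11;  out={4}∪out(11)={4}
  fail(7) 'caab': from fail(6)=1 chase 'b': 1 ⇒ 2;  out=∅∪out(2)={0}
  fail(8) 'caabc': from fail(7)=2 chase 'c': 2→0 ⇒ 4;  out={2}∪out(4)={2}

Run:
i=0 'a': node 0→1
i=1 'b': node 1→2  → match P0@[0:1]
i=2 'a': node 2→1 (via fail)
i=3 'c': node 1→4 (via fail)
i=4 'a': node 4→5
i=5 'a': node 5→6
i=6 'b': node 6→7  → match P0@[5:6]
i=7 'c': node 7→8  → match P2@[3:7]
i=8 'a': node 8→5 (via fail)
i=9 'a': node 5→6
i=10 'b': node 6→7  → match P0@[9:10]
i=11 'b': node 7→0 (via fail)
i=12 'b': node 0→0
i=13 'a': node 0→1
i=14 'b': node 1→2  → match P0@[13:14]
i=15 'b': node 2→0 (via fail)
i=16 'a': node 0→1
i=17 'a': node 1→1 (via fail)
i=18 'd': node 1→3 (via fail)  → match P1@[18:18]
i=19 'a': node 3→9
i=20 'b': node 9→10  → match P0@[19:20],P3@[18:20]
i=21 'b': node 10→0 (via fail)
i=22 'c': node 0→4
i=23 'c': node 4→11
i=24 'd': node 11→3 (via fail)  → match P1@[24:24]
i=25 'a': node 3→9
i=26 'b': node 9→10  → match P0@[25:26],P3@[24:26]
i=27 'b': node 10→0 (via fail)
i=28 'd': node 0→3  → match P1@[28:28]
i=29 'c': node 3→4 (via fail)
i=30 'a': node 4→5
i=31 'a': node 5→6
i=32 'b': node 6→7  → match P0@[31:32]
i=33 'c': node 7→8  → match P2@[29:33]

Matches: [[1,0],[6,0],[7,2],[10,0],[14,0],[18,1],[20,0],[20,3],[24,1],[26,0],[26,3],[28,1],[32,0],[33,2]]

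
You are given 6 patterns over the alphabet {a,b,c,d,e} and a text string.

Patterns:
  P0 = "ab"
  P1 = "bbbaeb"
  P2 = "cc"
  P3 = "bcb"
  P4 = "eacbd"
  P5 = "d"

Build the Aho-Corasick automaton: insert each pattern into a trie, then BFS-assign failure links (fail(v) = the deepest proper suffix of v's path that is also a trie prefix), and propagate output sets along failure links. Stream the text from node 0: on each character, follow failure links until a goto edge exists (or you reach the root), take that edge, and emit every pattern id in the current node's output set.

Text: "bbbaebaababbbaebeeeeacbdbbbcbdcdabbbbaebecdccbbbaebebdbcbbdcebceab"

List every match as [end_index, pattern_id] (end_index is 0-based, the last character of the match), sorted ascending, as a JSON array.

Build:
Trie (insert patterns):
  n0 'ε': a→1 b→3 c→9 d→18 e→13
  n1 'a': b→2
  n2 'ab': ·  ←P0
  n3 'b': b→4 c→11
  n4 'bb': b→5
  n5 'bbb': a→6
  n6 'bbba': e→7
  n7 'bbbae': b→8
  n8 'bbbaeb': ·  ←P1
  n9 'c': c→10
  n10 'cc': ·  ←P2
  n11 'bc': b→12
  n12 'bcb': ·  ←P3
  n13 'e': a→14
  n14 'ea': c→15
  n15 'eac': b→16
  n16 'eacb': d→17
  n17 'eacbd': ·  ←P4
  n18 'd': ·  ←P5

BFS fail/out derivation:
  fail(1) 'a': from fail(0)=0 chase 'a': 0 ⇒ 0;  out=∅∪out(0)=∅
  fail(3) 'b': from fail(0)=0 chase 'b': 0 ⇒ 0;  out=∅∪out(0)=∅
  fail(9) 'c': from fail(0)=0 chase 'c': 0 ⇒ 0;  out=∅∪out(0)=∅
  fail(13) 'e': from fail(0)=0 chase 'e': 0 ⇒ 0;  out=∅∪out(0)=∅
  fail(18) 'd': from fail(0)=0 chase 'd': 0 ⇒ 0;  out={5}∪out(0)={5}
  fail(2) 'ab': from fail(1)=0 chase 'b': 0 ⇒ 3;  out={0}∪out(3)={0}
  fail(4) 'bb': from fail(3)=0 chase 'b': 0 ⇒ 3;  out=∅∪out(3)=∅
  fail(10) 'cc': from fail(9)=0 chase 'c': 0 ⇒ 9;  out={2}∪out(9)={2}
  fail(11) 'bc': from fail(3)=0 chase 'c': 0 ⇒ 9;  out=∅∪out(9)=∅
  fail(14) 'ea': from fail(13)=0 chase 'a': 0 ⇒ 1;  out=∅∪out(1)=∅
  fail(5) 'bbb': from fail(4)=3 chase 'b': 3 ⇒ 4;  out=∅∪out(4)=∅
  fail(12) 'bcb': from fail(11)=9 chase 'b': 9→0 ⇒ 3;  out={3}∪out(3)={3}
  fail(15) 'eac': from fail(14)=1 chase 'c': 1→0 ⇒ 9;  out=∅∪out(9)=∅
  fail(6) 'bbba': from fail(5)=4 chase 'a': 4→3→0 ⇒ 1;  out=∅∪out(1)=∅
  fail(16) 'eacb': from fail(15)=9 chase 'b': 9→0 ⇒ 3;  out=∅∪out(3)=∅
  fail(7) 'bbbae': from fail(6)=1 chase 'e': 1→0 ⇒ 13;  out=∅∪out(13)=∅
  fail(17) 'eacbd': from fail(16)=3 chase 'd': 3→0 ⇒ 18;  out={4}∪out(18)={4,5}
  fail(8) 'bbbaeb': from fail(7)=13 chase 'b': 13→0 ⇒ 3;  out={1}∪out(3)={1}

Run:
[0] read 'b'  n0⇒n3
[1] read 'b'  n3⇒n4
[2] read 'b'  n4⇒n5
[3] read 'a'  n5⇒n6
[4] read 'e'  n6⇒n7
[5] read 'b'  n7⇒n8  ** P1@[0:5]
[6] read 'a'  n8⇒n1 (fail-walked)
[7] read 'a'  n1⇒n1 (fail-walked)
[8] read 'b'  n1⇒n2  ** P0@[7:8]
[9] read 'a'  n2⇒n1 (fail-walked)
[10] read 'b'  n1⇒n2  ** P0@[9:10]
[11] read 'b'  n2⇒n4 (fail-walked)
[12] read 'b'  n4⇒n5
[13] read 'a'  n5⇒n6
[14] read 'e'  n6⇒n7
[15] read 'b'  n7⇒n8  ** P1@[10:15]
[16] read 'e'  n8⇒n13 (fail-walked)
[17] read 'e'  n13⇒n13 (fail-walked)
[18] read 'e'  n13⇒n13 (fail-walked)
[19] read 'e'  n13⇒n13 (fail-walked)
[20] read 'a'  n13⇒n14
[21] read 'c'  n14⇒n15
[22] read 'b'  n15⇒n16
[23] read 'd'  n16⇒n17  ** P4@[19:23],P5@[23:23]
[24] read 'b'  n17⇒n3 (fail-walked)
[25] read 'b'  n3⇒n4
[26] read 'b'  n4⇒n5
[27] read 'c'  n5⇒n11 (fail-walked)
[28] read 'b'  n11⇒n12  ** P3@[26:28]
[29] read 'd'  n12⇒n18 (fail-walked)  ** P5@[29:29]
[30] read 'c'  n18⇒n9 (fail-walked)
[31] read 'd'  n9⇒n18 (fail-walked)  ** P5@[31:31]
[32] read 'a'  n18⇒n1 (fail-walked)
[33] read 'b'  n1⇒n2  ** P0@[32:33]
[34] read 'b'  n2⇒n4 (fail-walked)
[35] read 'b'  n4⇒n5
[36] read 'b'  n5⇒n5 (fail-walked)
[37] read 'a'  n5⇒n6
[38] read 'e'  n6⇒n7
[39] read 'b'  n7⇒n8  ** P1@[34:39]
[40] read 'e'  n8⇒n13 (fail-walked)
[41] read 'c'  n13⇒n9 (fail-walked)
[42] read 'd'  n9⇒n18 (fail-walked)  ** P5@[42:42]
[43] read 'c'  n18⇒n9 (fail-walked)
[44] read 'c'  n9⇒n10  ** P2@[43:44]
[45] read 'b'  n10⇒n3 (fail-walked)
[46] read 'b'  n3⇒n4
[47] read 'b'  n4⇒n5
[48] read 'a'  n5⇒n6
[49] read 'e'  n6⇒n7
[50] read 'b'  n7⇒n8  ** P1@[45:50]
[51] read 'e'  n8⇒n13 (fail-walked)
[52] read 'b'  n13⇒n3 (fail-walked)
[53] read 'd'  n3⇒n18 (fail-walked)  ** P5@[53:53]
[54] read 'b'  n18⇒n3 (fail-walked)
[55] read 'c'  n3⇒n11
[56] read 'b'  n11⇒n12  ** P3@[54:56]
[57] read 'b'  n12⇒n4 (fail-walked)
[58] read 'd'  n4⇒n18 (fail-walked)  ** P5@[58:58]
[59] read 'c'  n18⇒n9 (fail-walked)
[60] read 'e'  n9⇒n13 (fail-walked)
[61] read 'b'  n13⇒n3 (fail-walked)
[62] read 'c'  n3⇒n11
[63] read 'e'  n11⇒n13 (fail-walked)
[64] read 'a'  n13⇒n14
[65] read 'b'  n14⇒n2 (fail-walked)  ** P0@[64:65]

Matches: [[5,1],[8,0],[10,0],[15,1],[23,4],[23,5],[28,3],[29,5],[31,5],[33,0],[39,1],[42,5],[44,2],[50,1],[53,5],[56,3],[58,5],[65,0]]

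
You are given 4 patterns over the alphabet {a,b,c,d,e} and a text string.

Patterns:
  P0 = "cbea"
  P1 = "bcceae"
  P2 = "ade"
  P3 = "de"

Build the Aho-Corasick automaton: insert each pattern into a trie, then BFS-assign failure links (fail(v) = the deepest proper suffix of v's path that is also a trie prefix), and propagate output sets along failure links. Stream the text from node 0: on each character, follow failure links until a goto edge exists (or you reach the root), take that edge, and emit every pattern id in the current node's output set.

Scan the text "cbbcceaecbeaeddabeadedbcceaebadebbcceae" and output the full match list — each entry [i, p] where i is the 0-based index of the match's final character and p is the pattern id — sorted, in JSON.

Construct AC machine:
Trie nodes:
  n0 'ε': a→11 b→5 c→1 d→14
  n1 'c': b→2
  n2 'cb': e→3
  n3 'cbe': a→4
  n4 'cbea': ·  [P0 ends]
  n5 'b': c→6
  n6 'bc': c→7
  n7 'bcc': e→8
  n8 'bcce': a→9
  n9 'bccea': e→10
  n10 'bcceae': ·  [P1 ends]
  n11 'a': d→12
  n12 'ad': e→13
  n13 'ade': ·  [P2 ends]
  n14 'd': e→15
  n15 'de': ·  [P3 ends]

BFS fail/out derivation:
  fail(1) 'c': from fail(0)=0 chase 'c': 0 ⇒ 0;  out=∅∪out(0)=∅
  fail(5) 'b': from fail(0)=0 chase 'b': 0 ⇒ 0;  out=∅∪out(0)=∅
  fail(11) 'a': from fail(0)=0 chase 'a': 0 ⇒ 0;  out=∅∪out(0)=∅
  fail(14) 'd': from fail(0)=0 chase 'd': 0 ⇒ 0;  out=∅∪out(0)=∅
  fail(2) 'cb': from fail(1)=0 chase 'b': 0 ⇒ 5;  out=∅∪out(5)=∅
  fail(6) 'bc': from fail(5)=0 chase 'c': 0 ⇒ 1;  out=∅∪out(1)=∅
  fail(12) 'ad': from fail(11)=0 chase 'd': 0 ⇒ 14;  out=∅∪out(14)=∅
  fail(15) 'de': from fail(14)=0 chase 'e': 0 ⇒ 0;  out={3}∪out(0)={3}
  fail(3) 'cbe': from fail(2)=5 chase 'e': 5→0 ⇒ 0;  out=∅∪out(0)=∅
  fail(7) 'bcc': from fail(6)=1 chase 'c': 1→0 ⇒ 1;  out=∅∪out(1)=∅
  fail(13) 'ade': from fail(12)=14 chase 'e': 14 ⇒ 15;  out={2}∪out(15)={2,3}
  fail(4) 'cbea': from fail(3)=0 chase 'a': 0 ⇒ 11;  out={0}∪out(11)={0}
  fail(8) 'bcce': from fail(7)=1 chase 'e': 1→0 ⇒ 0;  out=∅∪out(0)=∅
  fail(9) 'bccea': from fail(8)=0 chase 'a': 0 ⇒ 11;  out=∅∪out(11)=∅
  fail(10) 'bcceae': from fail(9)=11 chase 'e': 11→0 ⇒ 0;  out={1}∪out(0)={1}

Run:
i=0 'c': node 0→1
i=1 'b': node 1→2
i=2 'b': node 2→5 ·f
i=3 'c': node 5→6
i=4 'c': node 6→7
i=5 'e': node 7→8
i=6 'a': node 8→9
i=7 'e': node 9→10  ** P1@[2:7]
i=8 'c': node 10→1 ·f
i=9 'b': node 1→2
i=10 'e': node 2→3
i=11 'a': node 3→4  ** P0@[8:11]
i=12 'e': node 4→0 ·f
i=13 'd': node 0→14
i=14 'd': node 14→14 ·f
i=15 'a': node 14→11 ·f
i=16 'b': node 11→5 ·f
i=17 'e': node 5→0 ·f
i=18 'a': node 0→11
i=19 'd': node 11→12
i=20 'e': node 12→13  ** P2@[18:20],P3@[19:20]
i=21 'd': node 13→14 ·f
i=22 'b': node 14→5 ·f
i=23 'c': node 5→6
i=24 'c': node 6→7
i=25 'e': node 7→8
i=26 'a': node 8→9
i=27 'e': node 9→10  ** P1@[22:27]
i=28 'b': node 10→5 ·f
i=29 'a': node 5→11 ·f
i=30 'd': node 11→12
i=31 'e': node 12→13  ** P2@[29:31],P3@[30:31]
i=32 'b': node 13→5 ·f
i=33 'b': node 5→5 ·f
i=34 'c': node 5→6
i=35 'c': node 6→7
i=36 'e': node 7→8
i=37 'a': node 8→9
i=38 'e': node 9→10  ** P1@[33:38]

Result: [[7,1],[11,0],[20,2],[20,3],[27,1],[31,2],[31,3],[38,1]]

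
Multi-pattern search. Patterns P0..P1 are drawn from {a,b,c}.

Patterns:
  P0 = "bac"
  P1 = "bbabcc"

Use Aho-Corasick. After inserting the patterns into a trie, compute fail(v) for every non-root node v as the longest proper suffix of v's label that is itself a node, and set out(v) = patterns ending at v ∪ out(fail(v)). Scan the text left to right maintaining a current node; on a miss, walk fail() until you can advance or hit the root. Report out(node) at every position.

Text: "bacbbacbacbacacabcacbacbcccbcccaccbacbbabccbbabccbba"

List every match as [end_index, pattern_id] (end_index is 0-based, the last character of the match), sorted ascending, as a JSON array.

Build automaton:
Trie nodes:
  n0 'ε': b→1
  n1 'b': a→2 b→4
  n2 'ba': c→3
  n3 'bac': ·  [P0 ends]
  n4 'bb': a→5
  n5 'bba': b→6
  n6 'bbab': c→7
  n7 'bbabc': c→8
  n8 'bbabcc': ·  [P1 ends]

BFS fail/out derivation:
  n1('b'): parent n0 fail=0; on 'b' 0 → fail=0;  out ∅∪∅=∅
  n2('ba'): parent n1 fail=0; on 'a' 0 → fail=0;  out ∅∪∅=∅
  n4('bb'): parent n1 fail=0; on 'b' 0 → fail=1;  out ∅∪∅=∅
  n3('bac'): parent n2 fail=0; on 'c' 0 → fail=0;  out {0}∪∅={0}
  n5('bba'): parent n4 fail=1; on 'a' 1 → fail=2;  out ∅∪∅=∅
  n6('bbab'): parent n5 fail=2; on 'b' 2→0 → fail=1;  out ∅∪∅=∅
  n7('bbabc'): parent n6 fail=1; on 'c' 1→0 → fail=0;  out ∅∪∅=∅
  n8('bbabcc'): parent n7 fail=0; on 'c' 0 → fail=0;  out {1}∪∅={1}

Scan:
pos 0 'b': at 1
pos 1 'a': at 2
pos 2 'c': at 3  emit P0@[0:2]
pos 3 'b': at 1 (fail-walked)
pos 4 'b': at 4
pos 5 'a': at 5
pos 6 'c': at 3 (fail-walked)  emit P0@[4:6]
pos 7 'b': at 1 (fail-walked)
pos 8 'a': at 2
pos 9 'c': at 3  emit P0@[7:9]
pos 10 'b': at 1 (fail-walked)
pos 11 'a': at 2
pos 12 'c': at 3  emit P0@[10:12]
pos 13 'a': at 0 (fail-walked)
pos 14 'c': at 0
pos 15 'a': at 0
pos 16 'b': at 1
pos 17 'c': at 0 (fail-walked)
pos 18 'a': at 0
pos 19 'c': at 0
pos 20 'b': at 1
pos 21 'a': at 2
pos 22 'c': at 3  emit P0@[20:22]
pos 23 'b': at 1 (fail-walked)
pos 24 'c': at 0 (fail-walked)
pos 25 'c': at 0
pos 26 'c': at 0
pos 27 'b': at 1
pos 28 'c': at 0 (fail-walked)
pos 29 'c': at 0
pos 30 'c': at 0
pos 31 'a': at 0
pos 32 'c': at 0
pos 33 'c': at 0
pos 34 'b': at 1
pos 35 'a': at 2
pos 36 'c': at 3  emit P0@[34:36]
pos 37 'b': at 1 (fail-walked)
pos 38 'b': at 4
pos 39 'a': at 5
pos 40 'b': at 6
pos 41 'c': at 7
pos 42 'c': at 8  emit P1@[37:42]
pos 43 'b': at 1 (fail-walked)
pos 44 'b': at 4
pos 45 'a': at 5
pos 46 'b': at 6
pos 47 'c': at 7
pos 48 'c': at 8  emit P1@[43:48]
pos 49 'b': at 1 (fail-walked)
pos 50 'b': at 4
pos 51 'a': at 5

Result: [[2,0],[6,0],[9,0],[12,0],[22,0],[36,0],[42,1],[48,1]]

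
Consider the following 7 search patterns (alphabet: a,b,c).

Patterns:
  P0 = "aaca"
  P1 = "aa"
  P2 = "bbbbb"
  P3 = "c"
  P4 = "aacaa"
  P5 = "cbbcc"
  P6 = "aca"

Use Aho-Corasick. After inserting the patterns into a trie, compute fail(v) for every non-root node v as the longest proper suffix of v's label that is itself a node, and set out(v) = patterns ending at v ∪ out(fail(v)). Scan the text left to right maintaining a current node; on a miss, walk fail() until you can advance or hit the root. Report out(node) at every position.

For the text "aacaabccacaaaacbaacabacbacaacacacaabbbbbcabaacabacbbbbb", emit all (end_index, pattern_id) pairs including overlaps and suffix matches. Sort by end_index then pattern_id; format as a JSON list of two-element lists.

Build automaton:
Trie nodes:
  n0 'ε': a→1 b→5 c→10
  n1 'a': a→2 c→16
  n2 'aa': c→3  [P1 ends]
  n3 'aac': a→4
  n4 'aaca': a→11  [P0 ends]
  n5 'b': b→6
  n6 'bb': b→7
  n7 'bbb': b→8
  n8 'bbbb': b→9
  n9 'bbbbb': ·  [P2 ends]
  n10 'c': b→12  [P3 ends]
  n11 'aacaa': ·  [P4 ends]
  n12 'cb': b→13
  n13 'cbb': c→14
  n14 'cbbc': c→15
  n15 'cbbcc': ·  [P5 ends]
  n16 'ac': a→17
  n17 'aca': ·  [P6 ends]

BFS fail/out derivation:
  fail(1) 'a': from fail(0)=0 chase 'a': 0 ⇒ 0;  out=∅∪out(0)=∅
  fail(5) 'b': from fail(0)=0 chase 'b': 0 ⇒ 0;  out=∅∪out(0)=∅
  fail(10) 'c': from fail(0)=0 chase 'c': 0 ⇒ 0;  out={3}∪out(0)={3}
  fail(2) 'aa': from fail(1)=0 chase 'a': 0 ⇒ 1;  out={1}∪out(1)={1}
  fail(6) 'bb': from fail(5)=0 chase 'b': 0 ⇒ 5;  out=∅∪out(5)=∅
  fail(12) 'cb': from fail(10)=0 chase 'b': 0 ⇒ 5;  out=∅∪out(5)=∅
  fail(16) 'ac': from fail(1)=0 chase 'c': 0 ⇒ 10;  out=∅∪out(10)={3}
  fail(3) 'aac': from fail(2)=1 chase 'c': 1 ⇒ 16;  out=∅∪out(16)={3}
  fail(7) 'bbb': from fail(6)=5 chase 'b': 5 ⇒ 6;  out=∅∪out(6)=∅
  fail(13) 'cbb': from fail(12)=5 chase 'b': 5 ⇒ 6;  out=∅∪out(6)=∅
  fail(17) 'aca': from fail(16)=10 chase 'a': 10→0 ⇒ 1;  out={6}∪out(1)={6}
  fail(4) 'aaca': from fail(3)=16 chase 'a': 16 ⇒ 17;  out={0}∪out(17)={0,6}
  fail(8) 'bbbb': from fail(7)=6 chase 'b': 6 ⇒ 7;  out=∅∪out(7)=∅
  fail(14) 'cbbc': from fail(13)=6 chase 'c': 6→5→0 ⇒ 10;  out=∅∪out(10)={3}
  fail(9) 'bbbbb': from fail(8)=7 chase 'b': 7 ⇒ 8;  out={2}∪out(8)={2}
  fail(11) 'aacaa': from fail(4)=17 chase 'a': 17→1 ⇒ 2;  out={4}∪out(2)={1,4}
  fail(15) 'cbbcc': from fail(14)=10 chase 'c': 10→0 ⇒ 10;  out={5}∪out(10)={3,5}

Run:
pos 0 'a': at 1
pos 1 'a': at 2  ** P1@[0:1]
pos 2 'c': at 3  ** P3@[2:2]
pos 3 'a': at 4  ** P0@[0:3],P6@[1:3]
pos 4 'a': at 11  ** P1@[3:4],P4@[0:4]
pos 5 'b': at 5 ·f
pos 6 'c': at 10 ·f  ** P3@[6:6]
pos 7 'c': at 10 ·f  ** P3@[7:7]
pos 8 'a': at 1 ·f
pos 9 'c': at 16  ** P3@[9:9]
pos 10 'a': at 17  ** P6@[8:10]
pos 11 'a': at 2 ·f  ** P1@[10:11]
pos 12 'a': at 2 ·f  ** P1@[11:12]
pos 13 'a': at 2 ·f  ** P1@[12:13]
pos 14 'c': at 3  ** P3@[14:14]
pos 15 'b': at 12 ·f
pos 16 'a': at 1 ·f
pos 17 'a': at 2  ** P1@[16:17]
pos 18 'c': at 3  ** P3@[18:18]
pos 19 'a': at 4  ** P0@[16:19],P6@[17:19]
pos 20 'b': at 5 ·f
pos 21 'a': at 1 ·f
pos 22 'c': at 16  ** P3@[22:22]
pos 23 'b': at 12 ·f
pos 24 'a': at 1 ·f
pos 25 'c': at 16  ** P3@[25:25]
pos 26 'a': at 17  ** P6@[24:26]
pos 27 'a': at 2 ·f  ** P1@[26:27]
pos 28 'c': at 3  ** P3@[28:28]
pos 29 'a': at 4  ** P0@[26:29],P6@[27:29]
pos 30 'c': at 16 ·f  ** P3@[30:30]
pos 31 'a': at 17  ** P6@[29:31]
pos 32 'c': at 16 ·f  ** P3@[32:32]
pos 33 'a': at 17  ** P6@[31:33]
pos 34 'a': at 2 ·f  ** P1@[33:34]
pos 35 'b': at 5 ·f
pos 36 'b': at 6
pos 37 'b': at 7
pos 38 'b': at 8
pos 39 'b': at 9  ** P2@[35:39]
pos 40 'c': at 10 ·f  ** P3@[40:40]
pos 41 'a': at 1 ·f
pos 42 'b': at 5 ·f
pos 43 'a': at 1 ·f
pos 44 'a': at 2  ** P1@[43:44]
pos 45 'c': at 3  ** P3@[45:45]
pos 46 'a': at 4  ** P0@[43:46],P6@[44:46]
pos 47 'b': at 5 ·f
pos 48 'a': at 1 ·f
pos 49 'c': at 16  ** P3@[49:49]
pos 50 'b': at 12 ·f
pos 51 'b': at 13
pos 52 'b': at 7 ·f
pos 53 'b': at 8
pos 54 'b': at 9  ** P2@[50:54]

Matches: [[1,1],[2,3],[3,0],[3,6],[4,1],[4,4],[6,3],[7,3],[9,3],[10,6],[11,1],[12,1],[13,1],[14,3],[17,1],[18,3],[19,0],[19,6],[22,3],[25,3],[26,6],[27,1],[28,3],[29,0],[29,6],[30,3],[31,6],[32,3],[33,6],[34,1],[39,2],[40,3],[44,1],[45,3],[46,0],[46,6],[49,3],[54,2]]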